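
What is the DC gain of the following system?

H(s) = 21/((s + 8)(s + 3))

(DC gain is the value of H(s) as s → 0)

DC gain = H(0) = 21/(8 × 3) = 21/24 = 0.875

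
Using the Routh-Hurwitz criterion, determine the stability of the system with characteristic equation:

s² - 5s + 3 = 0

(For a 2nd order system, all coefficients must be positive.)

Coefficients: 1, -5, 3. b=-5 not positive, so system is unstable.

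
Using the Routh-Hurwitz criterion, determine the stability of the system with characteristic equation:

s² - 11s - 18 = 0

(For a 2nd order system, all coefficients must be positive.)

Coefficients: 1, -11, -18. b=-11, c=-18 not positive, so system is unstable.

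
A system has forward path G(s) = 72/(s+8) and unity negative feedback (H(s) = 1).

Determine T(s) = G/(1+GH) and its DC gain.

T(s) = G/(1+GH) = [72/(s+8)] / [1 + 72/(s+8)] = 72/(s+8+72) = 72/(s+80). DC gain = 72/80 = 0.9.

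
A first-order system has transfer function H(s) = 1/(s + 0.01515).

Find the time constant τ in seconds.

For H(s) = 1/(s + 1/τ), the pole is at -1/τ = -0.01515, so τ = 1/0.01515 = 66.01 s.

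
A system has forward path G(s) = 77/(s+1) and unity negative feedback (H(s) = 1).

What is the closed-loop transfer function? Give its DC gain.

T(s) = G/(1+GH) = [77/(s+1)] / [1 + 77/(s+1)] = 77/(s+1+77) = 77/(s+78). DC gain = 77/78 = 0.9872.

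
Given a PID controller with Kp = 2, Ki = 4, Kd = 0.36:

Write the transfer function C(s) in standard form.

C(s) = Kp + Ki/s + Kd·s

Substituting values: C(s) = 2 + 4/s + 0.36s = (0.36s² + 2s + 4)/s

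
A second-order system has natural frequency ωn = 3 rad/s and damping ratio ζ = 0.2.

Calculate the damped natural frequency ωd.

ωd = ωn√(1 - ζ²) = 3√(1 - 0.2²) = 2.94 rad/s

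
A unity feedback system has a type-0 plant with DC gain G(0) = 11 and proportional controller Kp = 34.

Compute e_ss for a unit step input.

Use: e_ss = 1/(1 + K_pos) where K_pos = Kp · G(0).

K_pos = Kp · G(0) = 34 × 11 = 374. e_ss = 1/(1 + 374) = 0.0027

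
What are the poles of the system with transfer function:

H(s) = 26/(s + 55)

Pole is where denominator = 0: s + 55 = 0, so s = -55.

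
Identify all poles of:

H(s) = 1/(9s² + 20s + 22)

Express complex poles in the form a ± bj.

Discriminant = 20² - 4×9×22 = 400 - 792 = -392 < 0, so the poles are a complex conjugate pair s = (-20 ± j√392)/(2×9). Real part = -20/(2×9) = -20/18 ≈ -1.1111; imaginary part = ±√392/(2×9) ≈ 1.0999. Poles: s = -1.1111 ± 1.0999j.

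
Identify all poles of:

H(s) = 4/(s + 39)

Pole is where denominator = 0: s + 39 = 0, so s = -39.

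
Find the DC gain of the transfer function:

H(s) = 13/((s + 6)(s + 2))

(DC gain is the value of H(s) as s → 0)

DC gain = H(0) = 13/(6 × 2) = 13/12 = 1.0833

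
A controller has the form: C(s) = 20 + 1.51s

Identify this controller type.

This is a Proportional-Derivative (PD) controller.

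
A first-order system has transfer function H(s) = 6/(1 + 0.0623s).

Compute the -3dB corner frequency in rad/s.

Corner frequency = 1/τ = 1/0.0623 = 16.051 rad/s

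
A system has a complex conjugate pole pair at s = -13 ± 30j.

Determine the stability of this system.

Real part of poles is -13 (< 0, left half-plane). Stable.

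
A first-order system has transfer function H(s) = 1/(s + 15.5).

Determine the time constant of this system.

For H(s) = 1/(s + 1/τ), the pole is at -1/τ = -15.5, so τ = 1/15.5 = 0.0645 s.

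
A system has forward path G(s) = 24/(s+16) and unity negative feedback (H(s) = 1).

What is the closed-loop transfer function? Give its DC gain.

T(s) = G/(1+GH) = [24/(s+16)] / [1 + 24/(s+16)] = 24/(s+16+24) = 24/(s+40). DC gain = 24/40 = 0.6.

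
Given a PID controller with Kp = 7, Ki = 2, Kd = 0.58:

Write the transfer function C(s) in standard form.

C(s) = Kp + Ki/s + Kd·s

Substituting values: C(s) = 7 + 2/s + 0.58s = (0.58s² + 7s + 2)/s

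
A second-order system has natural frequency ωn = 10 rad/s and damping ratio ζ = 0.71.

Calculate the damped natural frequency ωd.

ωd = ωn√(1 - ζ²) = 10√(1 - 0.71²) = 7.04 rad/s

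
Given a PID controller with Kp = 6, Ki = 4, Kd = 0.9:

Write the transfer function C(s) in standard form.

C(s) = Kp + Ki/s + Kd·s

Substituting values: C(s) = 6 + 4/s + 0.9s = (0.9s² + 6s + 4)/s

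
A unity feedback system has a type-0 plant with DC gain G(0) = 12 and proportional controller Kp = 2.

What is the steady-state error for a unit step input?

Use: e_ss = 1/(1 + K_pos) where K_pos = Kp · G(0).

K_pos = Kp · G(0) = 2 × 12 = 24. e_ss = 1/(1 + 24) = 0.04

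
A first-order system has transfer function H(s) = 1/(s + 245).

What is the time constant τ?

For H(s) = 1/(s + 1/τ), the pole is at -1/τ = -245, so τ = 1/245 = 0.0041 s.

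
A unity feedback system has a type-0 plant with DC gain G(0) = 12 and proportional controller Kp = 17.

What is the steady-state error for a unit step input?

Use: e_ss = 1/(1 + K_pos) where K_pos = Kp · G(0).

K_pos = Kp · G(0) = 17 × 12 = 204. e_ss = 1/(1 + 204) = 0.0049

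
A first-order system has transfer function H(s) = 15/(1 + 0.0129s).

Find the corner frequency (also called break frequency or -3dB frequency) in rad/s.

Corner frequency = 1/τ = 1/0.0129 = 77.519 rad/s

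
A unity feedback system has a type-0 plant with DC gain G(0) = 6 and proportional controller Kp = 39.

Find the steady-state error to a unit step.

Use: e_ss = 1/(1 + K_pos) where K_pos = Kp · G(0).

K_pos = Kp · G(0) = 39 × 6 = 234. e_ss = 1/(1 + 234) = 0.0043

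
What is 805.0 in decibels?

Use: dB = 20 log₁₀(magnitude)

dB = 20 log₁₀(805.0) = 58.1 dB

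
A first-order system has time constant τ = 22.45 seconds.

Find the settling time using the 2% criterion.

For first-order system, 2% settling time ≈ 4τ = 4 × 22.45 = 89.8 s.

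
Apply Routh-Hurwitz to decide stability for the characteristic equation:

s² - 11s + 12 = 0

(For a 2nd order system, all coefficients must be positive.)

Coefficients: 1, -11, 12. b=-11 not positive, so system is unstable.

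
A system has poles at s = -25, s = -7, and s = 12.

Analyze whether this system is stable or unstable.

Pole(s) at s = 12 are not in the left half-plane. System is unstable.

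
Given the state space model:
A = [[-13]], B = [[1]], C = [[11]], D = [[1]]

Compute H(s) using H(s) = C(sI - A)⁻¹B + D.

(sI - A)⁻¹ = 1/(s + 13). H(s) = 11×1/(s + 13) + 1 = (s + 24)/(s + 13).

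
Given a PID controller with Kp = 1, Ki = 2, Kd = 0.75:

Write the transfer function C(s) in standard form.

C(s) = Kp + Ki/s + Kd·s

Substituting values: C(s) = 1 + 2/s + 0.75s = (0.75s² + s + 2)/s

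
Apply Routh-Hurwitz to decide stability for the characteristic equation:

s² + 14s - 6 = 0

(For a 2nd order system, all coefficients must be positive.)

Coefficients: 1, 14, -6. c=-6 not positive, so system is unstable.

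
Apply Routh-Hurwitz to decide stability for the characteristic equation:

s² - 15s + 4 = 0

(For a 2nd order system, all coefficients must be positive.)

Coefficients: 1, -15, 4. b=-15 not positive, so system is unstable.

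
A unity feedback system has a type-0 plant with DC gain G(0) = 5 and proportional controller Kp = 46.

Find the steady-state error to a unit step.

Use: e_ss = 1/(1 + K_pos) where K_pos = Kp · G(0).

K_pos = Kp · G(0) = 46 × 5 = 230. e_ss = 1/(1 + 230) = 0.0043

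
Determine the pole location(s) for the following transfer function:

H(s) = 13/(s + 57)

Pole is where denominator = 0: s + 57 = 0, so s = -57.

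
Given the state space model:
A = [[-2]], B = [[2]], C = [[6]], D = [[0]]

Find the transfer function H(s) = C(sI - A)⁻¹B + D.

(sI - A)⁻¹ = 1/(s + 2). H(s) = 6 × 2/(s + 2) + 0 = 12/(s + 2).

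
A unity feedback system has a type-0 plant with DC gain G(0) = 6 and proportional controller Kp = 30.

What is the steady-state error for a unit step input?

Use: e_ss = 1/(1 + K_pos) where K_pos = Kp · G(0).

K_pos = Kp · G(0) = 30 × 6 = 180. e_ss = 1/(1 + 180) = 0.0055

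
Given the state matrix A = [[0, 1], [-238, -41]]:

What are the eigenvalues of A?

det(A - λI) = λ² - (-41)λ + 238 = (λ - (-7))(λ - (-34)). Eigenvalues: -7, -34.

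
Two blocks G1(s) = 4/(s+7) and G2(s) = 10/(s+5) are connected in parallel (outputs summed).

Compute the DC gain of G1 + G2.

Parallel: G_eq = G1 + G2. DC gain = G1(0) + G2(0) = 4/7 + 10/5 = 0.5714 + 2 = 2.5714.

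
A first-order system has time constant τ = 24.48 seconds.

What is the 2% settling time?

For first-order system, 2% settling time ≈ 4τ = 4 × 24.48 = 97.92 s.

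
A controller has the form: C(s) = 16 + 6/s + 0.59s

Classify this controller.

This is a Proportional-Integral-Derivative (PID) controller.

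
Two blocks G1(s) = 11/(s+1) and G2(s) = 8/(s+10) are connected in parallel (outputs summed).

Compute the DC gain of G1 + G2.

Parallel: G_eq = G1 + G2. DC gain = G1(0) + G2(0) = 11/1 + 8/10 = 11 + 0.8 = 11.8.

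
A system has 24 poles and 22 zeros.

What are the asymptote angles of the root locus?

n - m = 24 - 22 = 2. Angles: θk = (2k + 1)·180°/2 = 90°, 270°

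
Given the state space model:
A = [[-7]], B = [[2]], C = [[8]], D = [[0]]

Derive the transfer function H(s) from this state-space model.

(sI - A)⁻¹ = 1/(s + 7). H(s) = 8 × 2/(s + 7) + 0 = 16/(s + 7).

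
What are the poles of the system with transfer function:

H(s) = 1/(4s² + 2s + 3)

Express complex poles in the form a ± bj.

Discriminant = 2² - 4×4×3 = 4 - 48 = -44 < 0, so the poles are a complex conjugate pair s = (-2 ± j√44)/(2×4). Real part = -2/(2×4) = -2/8 = -0.25; imaginary part = ±√44/(2×4) ≈ 0.8292. Poles: s = -0.25 ± 0.8292j.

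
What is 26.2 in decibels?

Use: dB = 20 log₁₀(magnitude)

dB = 20 log₁₀(26.2) = 28.4 dB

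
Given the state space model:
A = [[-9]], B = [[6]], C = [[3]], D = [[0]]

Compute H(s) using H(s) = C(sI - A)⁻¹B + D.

(sI - A)⁻¹ = 1/(s + 9). H(s) = 3 × 6/(s + 9) + 0 = 18/(s + 9).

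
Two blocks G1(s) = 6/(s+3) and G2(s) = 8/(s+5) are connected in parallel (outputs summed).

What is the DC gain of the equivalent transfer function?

Parallel: G_eq = G1 + G2. DC gain = G1(0) + G2(0) = 6/3 + 8/5 = 2 + 1.6 = 3.6.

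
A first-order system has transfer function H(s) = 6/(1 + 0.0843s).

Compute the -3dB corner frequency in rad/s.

Corner frequency = 1/τ = 1/0.0843 = 11.862 rad/s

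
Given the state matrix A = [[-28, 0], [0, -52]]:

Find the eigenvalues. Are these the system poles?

For diagonal matrix, eigenvalues are diagonal entries: λ₁ = -28, λ₂ = -52. Eigenvalues of A = system poles.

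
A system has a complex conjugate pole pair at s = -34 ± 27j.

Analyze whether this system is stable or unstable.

Real part of poles is -34 (< 0, left half-plane). Stable.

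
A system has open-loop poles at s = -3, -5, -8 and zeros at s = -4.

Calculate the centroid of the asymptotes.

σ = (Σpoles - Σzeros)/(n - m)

σ = (Σpoles - Σzeros)/(n - m) = (-16 - (-4))/(3 - 1) = -12/2 = -6.0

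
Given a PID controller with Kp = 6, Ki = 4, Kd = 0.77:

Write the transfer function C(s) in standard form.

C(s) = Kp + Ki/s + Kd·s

Substituting values: C(s) = 6 + 4/s + 0.77s = (0.77s² + 6s + 4)/s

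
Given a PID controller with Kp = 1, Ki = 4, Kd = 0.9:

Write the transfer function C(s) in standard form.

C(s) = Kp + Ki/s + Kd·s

Substituting values: C(s) = 1 + 4/s + 0.9s = (0.9s² + s + 4)/s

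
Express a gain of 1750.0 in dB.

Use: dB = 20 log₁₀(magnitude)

dB = 20 log₁₀(1750.0) = 64.9 dB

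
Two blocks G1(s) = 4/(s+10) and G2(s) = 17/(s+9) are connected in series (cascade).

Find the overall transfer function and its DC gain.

Series: multiply transfer functions. G_eq = 4/(s+10) × 17/(s+9) = 68/((s+10)(s+9)). DC gain = 68/(10×9) = 0.7556.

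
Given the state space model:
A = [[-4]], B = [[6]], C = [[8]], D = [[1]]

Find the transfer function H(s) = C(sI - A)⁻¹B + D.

(sI - A)⁻¹ = 1/(s + 4). H(s) = 8×6/(s + 4) + 1 = (s + 52)/(s + 4).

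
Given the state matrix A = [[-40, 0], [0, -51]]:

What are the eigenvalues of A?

For diagonal matrix, eigenvalues are diagonal entries: λ₁ = -40, λ₂ = -51.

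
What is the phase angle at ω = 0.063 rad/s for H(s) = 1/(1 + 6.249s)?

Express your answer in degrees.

Phase = -arctan(ωτ) = -arctan(0.063 × 6.249) = -21.5°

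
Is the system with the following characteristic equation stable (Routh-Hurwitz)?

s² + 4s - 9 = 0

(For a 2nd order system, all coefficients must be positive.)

Coefficients: 1, 4, -9. c=-9 not positive, so system is unstable.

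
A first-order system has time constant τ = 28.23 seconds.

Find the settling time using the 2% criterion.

For first-order system, 2% settling time ≈ 4τ = 4 × 28.23 = 112.92 s.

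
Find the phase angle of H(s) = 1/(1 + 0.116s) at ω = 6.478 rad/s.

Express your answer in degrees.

Phase = -arctan(ωτ) = -arctan(6.478 × 0.116) = -36.9°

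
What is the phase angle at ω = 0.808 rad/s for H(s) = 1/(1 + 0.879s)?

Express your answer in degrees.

Phase = -arctan(ωτ) = -arctan(0.808 × 0.879) = -35.4°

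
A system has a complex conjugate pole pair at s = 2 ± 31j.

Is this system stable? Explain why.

Real part of poles is 2 (> 0, right half-plane). Unstable.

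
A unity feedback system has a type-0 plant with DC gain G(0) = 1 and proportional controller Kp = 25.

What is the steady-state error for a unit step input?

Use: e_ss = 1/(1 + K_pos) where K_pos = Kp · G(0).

K_pos = Kp · G(0) = 25 × 1 = 25. e_ss = 1/(1 + 25) = 0.0385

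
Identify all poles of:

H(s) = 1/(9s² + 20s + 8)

Discriminant = 20² - 4×9×8 = 400 - 288 = 112 > 0, so two distinct real poles. Using quadratic formula: s = (-20 ± √112)/(2×9) = (-20 ± √112)/18, with √112 ≈ 10.5830. s₁ ≈ -0.5232, s₂ ≈ -1.6991. Poles: s₁ = -0.5232, s₂ = -1.6991.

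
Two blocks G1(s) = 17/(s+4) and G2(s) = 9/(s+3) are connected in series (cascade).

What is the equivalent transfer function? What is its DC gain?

Series: multiply transfer functions. G_eq = 17/(s+4) × 9/(s+3) = 153/((s+4)(s+3)). DC gain = 153/(4×3) = 12.75.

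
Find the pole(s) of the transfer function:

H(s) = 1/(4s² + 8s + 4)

Discriminant = 8² - 4×4×4 = 64 - 64 = 0, so there is a repeated real pole at s = -8/(2×4) = -8/8 = -1. Pole: s = -1 (repeated, multiplicity 2).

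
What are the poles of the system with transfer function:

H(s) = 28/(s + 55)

Pole is where denominator = 0: s + 55 = 0, so s = -55.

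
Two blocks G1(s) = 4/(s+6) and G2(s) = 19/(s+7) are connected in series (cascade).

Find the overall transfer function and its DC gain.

Series: multiply transfer functions. G_eq = 4/(s+6) × 19/(s+7) = 76/((s+6)(s+7)). DC gain = 76/(6×7) = 1.8095.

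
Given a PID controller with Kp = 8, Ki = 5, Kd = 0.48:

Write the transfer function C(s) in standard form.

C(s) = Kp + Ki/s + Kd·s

Substituting values: C(s) = 8 + 5/s + 0.48s = (0.48s² + 8s + 5)/s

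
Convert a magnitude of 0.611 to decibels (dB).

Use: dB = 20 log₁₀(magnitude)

dB = 20 log₁₀(0.611) = -4.3 dB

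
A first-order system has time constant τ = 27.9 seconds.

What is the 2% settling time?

For first-order system, 2% settling time ≈ 4τ = 4 × 27.9 = 111.6 s.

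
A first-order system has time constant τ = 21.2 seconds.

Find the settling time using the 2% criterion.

For first-order system, 2% settling time ≈ 4τ = 4 × 21.2 = 84.8 s.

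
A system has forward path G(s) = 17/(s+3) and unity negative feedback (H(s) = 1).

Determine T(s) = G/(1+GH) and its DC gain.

T(s) = G/(1+GH) = [17/(s+3)] / [1 + 17/(s+3)] = 17/(s+3+17) = 17/(s+20). DC gain = 17/20 = 0.85.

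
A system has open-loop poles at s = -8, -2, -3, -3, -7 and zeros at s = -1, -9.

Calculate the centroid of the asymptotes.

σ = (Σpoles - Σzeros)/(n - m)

σ = (Σpoles - Σzeros)/(n - m) = (-23 - (-10))/(5 - 2) = -13/3 = -4.33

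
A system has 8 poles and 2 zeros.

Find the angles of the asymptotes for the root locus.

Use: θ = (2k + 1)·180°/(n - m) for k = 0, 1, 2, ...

n - m = 8 - 2 = 6. Angles: θk = (2k + 1)·180°/6 = 30°, 90°, 150°, 210°, 270°, 330°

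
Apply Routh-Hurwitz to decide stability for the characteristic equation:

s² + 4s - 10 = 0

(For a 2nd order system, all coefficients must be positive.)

Coefficients: 1, 4, -10. c=-10 not positive, so system is unstable.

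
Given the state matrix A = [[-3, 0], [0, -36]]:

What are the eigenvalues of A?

For diagonal matrix, eigenvalues are diagonal entries: λ₁ = -3, λ₂ = -36.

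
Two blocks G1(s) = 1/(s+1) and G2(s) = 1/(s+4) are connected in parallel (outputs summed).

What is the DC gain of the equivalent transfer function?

Parallel: G_eq = G1 + G2. DC gain = G1(0) + G2(0) = 1/1 + 1/4 = 1 + 0.25 = 1.25.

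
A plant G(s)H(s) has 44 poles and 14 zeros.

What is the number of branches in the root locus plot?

Root locus has n branches where n = number of poles = 44.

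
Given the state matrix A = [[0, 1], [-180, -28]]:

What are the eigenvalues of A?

det(A - λI) = λ² - (-28)λ + 180 = (λ - (-18))(λ - (-10)). Eigenvalues: -18, -10.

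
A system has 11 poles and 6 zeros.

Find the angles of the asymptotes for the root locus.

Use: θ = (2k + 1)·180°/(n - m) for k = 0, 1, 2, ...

n - m = 11 - 6 = 5. Angles: θk = (2k + 1)·180°/5 = 36°, 108°, 180°, 252°, 324°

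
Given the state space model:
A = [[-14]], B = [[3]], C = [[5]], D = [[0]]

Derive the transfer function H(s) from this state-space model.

(sI - A)⁻¹ = 1/(s + 14). H(s) = 5 × 3/(s + 14) + 0 = 15/(s + 14).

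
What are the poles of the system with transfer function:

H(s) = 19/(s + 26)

Pole is where denominator = 0: s + 26 = 0, so s = -26.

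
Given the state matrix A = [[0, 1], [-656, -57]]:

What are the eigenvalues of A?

det(A - λI) = λ² - (-57)λ + 656 = (λ - (-41))(λ - (-16)). Eigenvalues: -41, -16.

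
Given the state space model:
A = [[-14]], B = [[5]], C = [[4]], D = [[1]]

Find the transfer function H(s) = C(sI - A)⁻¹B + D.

(sI - A)⁻¹ = 1/(s + 14). H(s) = 4×5/(s + 14) + 1 = (s + 34)/(s + 14).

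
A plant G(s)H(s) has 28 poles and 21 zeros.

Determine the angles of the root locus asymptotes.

n - m = 28 - 21 = 7. Angles: θk = (2k + 1)·180°/7 = 25.71°, 77.14°, 128.57°, 180°, 231.43°, 282.86°, 334.29°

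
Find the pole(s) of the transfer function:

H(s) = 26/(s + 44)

Pole is where denominator = 0: s + 44 = 0, so s = -44.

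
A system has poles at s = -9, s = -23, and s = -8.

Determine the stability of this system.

All poles are in the left half-plane. System is stable.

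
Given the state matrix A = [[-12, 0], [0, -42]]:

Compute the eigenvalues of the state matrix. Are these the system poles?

For diagonal matrix, eigenvalues are diagonal entries: λ₁ = -12, λ₂ = -42. Eigenvalues of A = system poles.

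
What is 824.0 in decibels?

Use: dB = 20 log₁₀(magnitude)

dB = 20 log₁₀(824.0) = 58.3 dB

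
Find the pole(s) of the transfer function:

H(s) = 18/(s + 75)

Pole is where denominator = 0: s + 75 = 0, so s = -75.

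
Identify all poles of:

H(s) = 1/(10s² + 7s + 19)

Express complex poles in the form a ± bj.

Discriminant = 7² - 4×10×19 = 49 - 760 = -711 < 0, so the poles are a complex conjugate pair s = (-7 ± j√711)/(2×10). Real part = -7/(2×10) = -7/20 = -0.35; imaginary part = ±√711/(2×10) ≈ 1.3332. Poles: s = -0.35 ± 1.3332j.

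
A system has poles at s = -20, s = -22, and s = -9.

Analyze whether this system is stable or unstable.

All poles are in the left half-plane. System is stable.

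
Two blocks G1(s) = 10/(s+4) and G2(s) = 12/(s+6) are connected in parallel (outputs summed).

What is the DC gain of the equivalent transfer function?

Parallel: G_eq = G1 + G2. DC gain = G1(0) + G2(0) = 10/4 + 12/6 = 2.5 + 2 = 4.5.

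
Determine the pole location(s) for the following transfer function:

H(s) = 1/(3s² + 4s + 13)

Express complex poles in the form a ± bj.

Discriminant = 4² - 4×3×13 = 16 - 156 = -140 < 0, so the poles are a complex conjugate pair s = (-4 ± j√140)/(2×3). Real part = -4/(2×3) = -4/6 ≈ -0.6667; imaginary part = ±√140/(2×3) ≈ 1.9720. Poles: s = -0.6667 ± 1.9720j.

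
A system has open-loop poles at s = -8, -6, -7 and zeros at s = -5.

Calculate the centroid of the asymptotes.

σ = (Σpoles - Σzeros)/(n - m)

σ = (Σpoles - Σzeros)/(n - m) = (-21 - (-5))/(3 - 1) = -16/2 = -8.0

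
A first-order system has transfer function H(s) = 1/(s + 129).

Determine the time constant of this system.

For H(s) = 1/(s + 1/τ), the pole is at -1/τ = -129, so τ = 1/129 = 0.0078 s.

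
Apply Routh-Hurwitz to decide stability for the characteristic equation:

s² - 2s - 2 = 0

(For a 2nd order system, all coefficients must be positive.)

Coefficients: 1, -2, -2. b=-2, c=-2 not positive, so system is unstable.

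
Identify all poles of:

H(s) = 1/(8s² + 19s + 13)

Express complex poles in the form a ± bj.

Discriminant = 19² - 4×8×13 = 361 - 416 = -55 < 0, so the poles are a complex conjugate pair s = (-19 ± j√55)/(2×8). Real part = -19/(2×8) = -19/16 = -1.1875; imaginary part = ±√55/(2×8) ≈ 0.4635. Poles: s = -1.1875 ± 0.4635j.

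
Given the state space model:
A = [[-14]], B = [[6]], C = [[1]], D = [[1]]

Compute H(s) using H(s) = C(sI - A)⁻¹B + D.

(sI - A)⁻¹ = 1/(s + 14). H(s) = 1×6/(s + 14) + 1 = (s + 20)/(s + 14).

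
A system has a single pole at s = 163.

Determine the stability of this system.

Pole at s = 163 is in the right half-plane. Unstable.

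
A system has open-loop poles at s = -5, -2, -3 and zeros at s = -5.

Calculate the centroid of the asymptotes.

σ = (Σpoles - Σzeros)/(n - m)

σ = (Σpoles - Σzeros)/(n - m) = (-10 - (-5))/(3 - 1) = -5/2 = -2.5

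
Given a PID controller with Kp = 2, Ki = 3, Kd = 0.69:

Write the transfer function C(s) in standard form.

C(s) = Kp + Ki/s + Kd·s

Substituting values: C(s) = 2 + 3/s + 0.69s = (0.69s² + 2s + 3)/s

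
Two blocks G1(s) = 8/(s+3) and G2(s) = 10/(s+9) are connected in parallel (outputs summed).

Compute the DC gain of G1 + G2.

Parallel: G_eq = G1 + G2. DC gain = G1(0) + G2(0) = 8/3 + 10/9 = 2.6667 + 1.1111 = 3.7778.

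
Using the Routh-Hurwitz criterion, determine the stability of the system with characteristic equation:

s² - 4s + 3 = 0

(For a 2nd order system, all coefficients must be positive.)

Coefficients: 1, -4, 3. b=-4 not positive, so system is unstable.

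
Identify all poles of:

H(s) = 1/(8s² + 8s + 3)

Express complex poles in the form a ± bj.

Discriminant = 8² - 4×8×3 = 64 - 96 = -32 < 0, so the poles are a complex conjugate pair s = (-8 ± j√32)/(2×8). Real part = -8/(2×8) = -8/16 = -0.5; imaginary part = ±√32/(2×8) ≈ 0.3536. Poles: s = -0.5 ± 0.3536j.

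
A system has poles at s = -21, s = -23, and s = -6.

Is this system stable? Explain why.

All poles are in the left half-plane. System is stable.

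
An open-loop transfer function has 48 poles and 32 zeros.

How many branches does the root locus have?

Root locus has n branches where n = number of poles = 48.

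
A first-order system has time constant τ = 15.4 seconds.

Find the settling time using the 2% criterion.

For first-order system, 2% settling time ≈ 4τ = 4 × 15.4 = 61.6 s.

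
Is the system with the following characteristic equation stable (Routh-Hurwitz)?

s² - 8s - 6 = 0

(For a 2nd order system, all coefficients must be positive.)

Coefficients: 1, -8, -6. b=-8, c=-6 not positive, so system is unstable.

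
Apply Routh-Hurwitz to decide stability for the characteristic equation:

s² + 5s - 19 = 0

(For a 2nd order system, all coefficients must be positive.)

Coefficients: 1, 5, -19. c=-19 not positive, so system is unstable.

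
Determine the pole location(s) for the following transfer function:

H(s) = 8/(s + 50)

Pole is where denominator = 0: s + 50 = 0, so s = -50.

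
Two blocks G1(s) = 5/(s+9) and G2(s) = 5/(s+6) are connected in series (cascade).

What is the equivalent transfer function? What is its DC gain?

Series: multiply transfer functions. G_eq = 5/(s+9) × 5/(s+6) = 25/((s+9)(s+6)). DC gain = 25/(9×6) = 0.4630.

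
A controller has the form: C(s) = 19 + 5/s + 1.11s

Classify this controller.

This is a Proportional-Integral-Derivative (PID) controller.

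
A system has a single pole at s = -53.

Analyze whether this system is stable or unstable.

Pole at s = -53 is in the left half-plane. Stable.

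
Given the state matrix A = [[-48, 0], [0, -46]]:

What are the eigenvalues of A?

For diagonal matrix, eigenvalues are diagonal entries: λ₁ = -48, λ₂ = -46.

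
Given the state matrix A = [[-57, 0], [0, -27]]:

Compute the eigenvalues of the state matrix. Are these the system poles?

For diagonal matrix, eigenvalues are diagonal entries: λ₁ = -57, λ₂ = -27. Eigenvalues of A = system poles.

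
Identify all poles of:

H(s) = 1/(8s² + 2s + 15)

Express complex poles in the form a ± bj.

Discriminant = 2² - 4×8×15 = 4 - 480 = -476 < 0, so the poles are a complex conjugate pair s = (-2 ± j√476)/(2×8). Real part = -2/(2×8) = -2/16 = -0.125; imaginary part = ±√476/(2×8) ≈ 1.3636. Poles: s = -0.125 ± 1.3636j.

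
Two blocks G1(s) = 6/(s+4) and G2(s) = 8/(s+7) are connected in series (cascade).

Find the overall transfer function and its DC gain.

Series: multiply transfer functions. G_eq = 6/(s+4) × 8/(s+7) = 48/((s+4)(s+7)). DC gain = 48/(4×7) = 1.7143.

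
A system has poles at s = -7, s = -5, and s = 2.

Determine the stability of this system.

Pole(s) at s = 2 are not in the left half-plane. System is unstable.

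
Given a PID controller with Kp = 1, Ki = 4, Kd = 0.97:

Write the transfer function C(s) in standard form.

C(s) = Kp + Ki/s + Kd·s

Substituting values: C(s) = 1 + 4/s + 0.97s = (0.97s² + s + 4)/s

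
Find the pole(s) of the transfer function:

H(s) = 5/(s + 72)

Pole is where denominator = 0: s + 72 = 0, so s = -72.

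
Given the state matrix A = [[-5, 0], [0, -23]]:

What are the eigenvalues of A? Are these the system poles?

For diagonal matrix, eigenvalues are diagonal entries: λ₁ = -5, λ₂ = -23. Eigenvalues of A = system poles.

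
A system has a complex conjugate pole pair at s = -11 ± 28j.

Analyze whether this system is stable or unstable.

Real part of poles is -11 (< 0, left half-plane). Stable.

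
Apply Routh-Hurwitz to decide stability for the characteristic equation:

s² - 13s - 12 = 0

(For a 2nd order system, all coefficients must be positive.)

Coefficients: 1, -13, -12. b=-13, c=-12 not positive, so system is unstable.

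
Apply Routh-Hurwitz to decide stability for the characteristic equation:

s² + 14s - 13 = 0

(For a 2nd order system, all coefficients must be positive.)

Coefficients: 1, 14, -13. c=-13 not positive, so system is unstable.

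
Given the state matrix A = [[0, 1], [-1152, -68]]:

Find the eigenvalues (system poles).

det(A - λI) = λ² - (-68)λ + 1152 = (λ - (-36))(λ - (-32)). Eigenvalues: -36, -32.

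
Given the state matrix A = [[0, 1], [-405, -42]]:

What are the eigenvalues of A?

det(A - λI) = λ² - (-42)λ + 405 = (λ - (-15))(λ - (-27)). Eigenvalues: -15, -27.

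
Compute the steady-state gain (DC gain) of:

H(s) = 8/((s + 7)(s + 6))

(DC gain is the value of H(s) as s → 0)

DC gain = H(0) = 8/(7 × 6) = 8/42 = 0.1905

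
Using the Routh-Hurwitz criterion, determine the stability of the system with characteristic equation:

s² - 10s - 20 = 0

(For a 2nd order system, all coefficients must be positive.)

Coefficients: 1, -10, -20. b=-10, c=-20 not positive, so system is unstable.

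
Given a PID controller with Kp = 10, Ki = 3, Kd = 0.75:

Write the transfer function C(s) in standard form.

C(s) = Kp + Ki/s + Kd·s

Substituting values: C(s) = 10 + 3/s + 0.75s = (0.75s² + 10s + 3)/s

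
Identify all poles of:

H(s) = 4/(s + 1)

Pole is where denominator = 0: s + 1 = 0, so s = -1.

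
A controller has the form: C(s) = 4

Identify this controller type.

This is a Proportional (P) controller.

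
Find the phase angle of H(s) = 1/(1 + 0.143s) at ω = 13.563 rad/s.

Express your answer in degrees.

Phase = -arctan(ωτ) = -arctan(13.563 × 0.143) = -62.7°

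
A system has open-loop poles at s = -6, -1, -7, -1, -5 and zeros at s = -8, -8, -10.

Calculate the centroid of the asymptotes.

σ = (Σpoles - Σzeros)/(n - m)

σ = (Σpoles - Σzeros)/(n - m) = (-20 - (-26))/(5 - 3) = 6/2 = 3.0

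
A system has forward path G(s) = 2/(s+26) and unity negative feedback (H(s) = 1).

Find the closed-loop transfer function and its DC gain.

T(s) = G/(1+GH) = [2/(s+26)] / [1 + 2/(s+26)] = 2/(s+26+2) = 2/(s+28). DC gain = 2/28 = 0.0714.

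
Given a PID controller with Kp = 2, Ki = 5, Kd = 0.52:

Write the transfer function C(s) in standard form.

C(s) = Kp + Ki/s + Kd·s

Substituting values: C(s) = 2 + 5/s + 0.52s = (0.52s² + 2s + 5)/s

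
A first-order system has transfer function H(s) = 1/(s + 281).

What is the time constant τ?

For H(s) = 1/(s + 1/τ), the pole is at -1/τ = -281, so τ = 1/281 = 0.0036 s.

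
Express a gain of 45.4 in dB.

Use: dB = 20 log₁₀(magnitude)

dB = 20 log₁₀(45.4) = 33.1 dB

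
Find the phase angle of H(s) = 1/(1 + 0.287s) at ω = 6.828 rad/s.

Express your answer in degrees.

Phase = -arctan(ωτ) = -arctan(6.828 × 0.287) = -63.0°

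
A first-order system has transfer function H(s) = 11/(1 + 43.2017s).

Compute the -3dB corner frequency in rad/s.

Corner frequency = 1/τ = 1/43.2017 = 0.023 rad/s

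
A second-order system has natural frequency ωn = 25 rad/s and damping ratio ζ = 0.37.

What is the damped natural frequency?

ωd = ωn√(1 - ζ²) = 25√(1 - 0.37²) = 23.23 rad/s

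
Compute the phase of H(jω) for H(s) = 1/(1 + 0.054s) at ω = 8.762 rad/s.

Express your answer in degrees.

Phase = -arctan(ωτ) = -arctan(8.762 × 0.054) = -25.3°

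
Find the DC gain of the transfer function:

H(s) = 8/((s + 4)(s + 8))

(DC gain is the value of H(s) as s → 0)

DC gain = H(0) = 8/(4 × 8) = 8/32 = 0.25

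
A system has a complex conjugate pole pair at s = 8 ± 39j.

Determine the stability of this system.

Real part of poles is 8 (> 0, right half-plane). Unstable.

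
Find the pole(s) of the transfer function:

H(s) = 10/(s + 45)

Pole is where denominator = 0: s + 45 = 0, so s = -45.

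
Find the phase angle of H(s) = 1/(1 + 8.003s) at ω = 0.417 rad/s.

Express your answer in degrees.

Phase = -arctan(ωτ) = -arctan(0.417 × 8.003) = -73.3°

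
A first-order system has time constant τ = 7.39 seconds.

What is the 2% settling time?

For first-order system, 2% settling time ≈ 4τ = 4 × 7.39 = 29.56 s.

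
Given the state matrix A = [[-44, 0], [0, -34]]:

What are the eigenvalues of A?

For diagonal matrix, eigenvalues are diagonal entries: λ₁ = -44, λ₂ = -34.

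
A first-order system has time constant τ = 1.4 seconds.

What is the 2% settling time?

For first-order system, 2% settling time ≈ 4τ = 4 × 1.4 = 5.6 s.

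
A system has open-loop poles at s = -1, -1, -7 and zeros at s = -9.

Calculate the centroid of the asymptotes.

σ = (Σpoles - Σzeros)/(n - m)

σ = (Σpoles - Σzeros)/(n - m) = (-9 - (-9))/(3 - 1) = 0/2 = 0.0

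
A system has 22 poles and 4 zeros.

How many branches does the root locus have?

Root locus has n branches where n = number of poles = 22.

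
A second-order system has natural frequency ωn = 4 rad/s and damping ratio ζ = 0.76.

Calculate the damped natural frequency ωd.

ωd = ωn√(1 - ζ²) = 4√(1 - 0.76²) = 2.6 rad/s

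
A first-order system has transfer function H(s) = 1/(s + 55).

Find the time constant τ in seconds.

For H(s) = 1/(s + 1/τ), the pole is at -1/τ = -55, so τ = 1/55 = 0.0182 s.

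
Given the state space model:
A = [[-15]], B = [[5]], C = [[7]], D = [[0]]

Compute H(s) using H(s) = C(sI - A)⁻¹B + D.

(sI - A)⁻¹ = 1/(s + 15). H(s) = 7 × 5/(s + 15) + 0 = 35/(s + 15).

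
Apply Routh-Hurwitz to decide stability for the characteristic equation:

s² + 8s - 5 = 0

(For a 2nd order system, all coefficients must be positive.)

Coefficients: 1, 8, -5. c=-5 not positive, so system is unstable.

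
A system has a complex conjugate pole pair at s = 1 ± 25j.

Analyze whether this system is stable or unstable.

Real part of poles is 1 (> 0, right half-plane). Unstable.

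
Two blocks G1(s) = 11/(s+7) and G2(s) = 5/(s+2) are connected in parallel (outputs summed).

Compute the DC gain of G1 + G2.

Parallel: G_eq = G1 + G2. DC gain = G1(0) + G2(0) = 11/7 + 5/2 = 1.5714 + 2.5 = 4.0714.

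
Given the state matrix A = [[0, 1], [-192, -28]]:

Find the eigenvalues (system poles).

det(A - λI) = λ² - (-28)λ + 192 = (λ - (-16))(λ - (-12)). Eigenvalues: -16, -12.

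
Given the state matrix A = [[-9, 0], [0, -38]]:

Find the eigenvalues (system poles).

For diagonal matrix, eigenvalues are diagonal entries: λ₁ = -9, λ₂ = -38.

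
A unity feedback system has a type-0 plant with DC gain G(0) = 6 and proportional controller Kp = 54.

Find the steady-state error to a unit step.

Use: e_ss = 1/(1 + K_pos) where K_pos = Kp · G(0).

K_pos = Kp · G(0) = 54 × 6 = 324. e_ss = 1/(1 + 324) = 0.0031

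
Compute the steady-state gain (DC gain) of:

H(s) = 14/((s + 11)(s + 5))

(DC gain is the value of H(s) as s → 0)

DC gain = H(0) = 14/(11 × 5) = 14/55 = 0.2545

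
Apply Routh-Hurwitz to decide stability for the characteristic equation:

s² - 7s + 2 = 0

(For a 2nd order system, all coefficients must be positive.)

Coefficients: 1, -7, 2. b=-7 not positive, so system is unstable.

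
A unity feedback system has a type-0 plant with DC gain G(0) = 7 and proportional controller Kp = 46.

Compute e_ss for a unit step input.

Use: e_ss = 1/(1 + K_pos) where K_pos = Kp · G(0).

K_pos = Kp · G(0) = 46 × 7 = 322. e_ss = 1/(1 + 322) = 0.0031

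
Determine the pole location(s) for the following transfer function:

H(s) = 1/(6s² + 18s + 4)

Discriminant = 18² - 4×6×4 = 324 - 96 = 228 > 0, so two distinct real poles. Using quadratic formula: s = (-18 ± √228)/(2×6) = (-18 ± √228)/12, with √228 ≈ 15.0997. s₁ ≈ -0.2417, s₂ ≈ -2.7583. Poles: s₁ = -0.2417, s₂ = -2.7583.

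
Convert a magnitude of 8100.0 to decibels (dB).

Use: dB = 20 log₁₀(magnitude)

dB = 20 log₁₀(8100.0) = 78.2 dB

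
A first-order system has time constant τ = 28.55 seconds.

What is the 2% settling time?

For first-order system, 2% settling time ≈ 4τ = 4 × 28.55 = 114.2 s.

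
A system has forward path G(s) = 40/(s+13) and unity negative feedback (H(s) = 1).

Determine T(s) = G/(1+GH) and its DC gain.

T(s) = G/(1+GH) = [40/(s+13)] / [1 + 40/(s+13)] = 40/(s+13+40) = 40/(s+53). DC gain = 40/53 = 0.7547.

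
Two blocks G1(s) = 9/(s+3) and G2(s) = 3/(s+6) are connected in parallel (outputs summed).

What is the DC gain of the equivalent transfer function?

Parallel: G_eq = G1 + G2. DC gain = G1(0) + G2(0) = 9/3 + 3/6 = 3 + 0.5 = 3.5.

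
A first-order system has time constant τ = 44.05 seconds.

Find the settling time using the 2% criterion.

For first-order system, 2% settling time ≈ 4τ = 4 × 44.05 = 176.2 s.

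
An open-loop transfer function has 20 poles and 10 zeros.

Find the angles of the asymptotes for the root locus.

n - m = 20 - 10 = 10. Angles: θk = (2k + 1)·180°/10 = 18°, 54°, 90°, 126°, 162°, 198°, 234°, 270°, 306°, 342°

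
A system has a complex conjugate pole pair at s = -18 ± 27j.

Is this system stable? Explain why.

Real part of poles is -18 (< 0, left half-plane). Stable.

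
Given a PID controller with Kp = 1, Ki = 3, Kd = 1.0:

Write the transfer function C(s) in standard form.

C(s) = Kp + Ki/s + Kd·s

Substituting values: C(s) = 1 + 3/s + 1.0s = (s² + s + 3)/s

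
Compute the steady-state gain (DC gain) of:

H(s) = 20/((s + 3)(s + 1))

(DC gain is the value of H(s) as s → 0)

DC gain = H(0) = 20/(3 × 1) = 20/3 = 6.6667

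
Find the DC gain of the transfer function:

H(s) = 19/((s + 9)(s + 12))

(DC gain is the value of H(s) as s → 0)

DC gain = H(0) = 19/(9 × 12) = 19/108 = 0.1759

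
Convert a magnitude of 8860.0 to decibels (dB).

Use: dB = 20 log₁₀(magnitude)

dB = 20 log₁₀(8860.0) = 78.9 dB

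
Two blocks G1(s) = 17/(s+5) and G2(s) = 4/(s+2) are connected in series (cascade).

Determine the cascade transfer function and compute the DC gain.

Series: multiply transfer functions. G_eq = 17/(s+5) × 4/(s+2) = 68/((s+5)(s+2)). DC gain = 68/(5×2) = 6.8.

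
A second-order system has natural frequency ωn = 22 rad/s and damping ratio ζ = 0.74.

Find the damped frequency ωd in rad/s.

ωd = ωn√(1 - ζ²) = 22√(1 - 0.74²) = 14.8 rad/s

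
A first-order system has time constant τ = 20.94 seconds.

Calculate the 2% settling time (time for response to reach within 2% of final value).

For first-order system, 2% settling time ≈ 4τ = 4 × 20.94 = 83.76 s.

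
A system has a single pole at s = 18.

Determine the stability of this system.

Pole at s = 18 is in the right half-plane. Unstable.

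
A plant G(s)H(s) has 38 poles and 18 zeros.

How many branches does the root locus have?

Root locus has n branches where n = number of poles = 38.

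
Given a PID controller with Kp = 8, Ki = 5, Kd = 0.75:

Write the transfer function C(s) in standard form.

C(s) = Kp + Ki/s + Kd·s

Substituting values: C(s) = 8 + 5/s + 0.75s = (0.75s² + 8s + 5)/s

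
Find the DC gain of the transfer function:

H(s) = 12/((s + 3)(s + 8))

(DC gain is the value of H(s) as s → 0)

DC gain = H(0) = 12/(3 × 8) = 12/24 = 0.5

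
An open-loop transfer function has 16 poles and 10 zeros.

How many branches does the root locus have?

Root locus has n branches where n = number of poles = 16.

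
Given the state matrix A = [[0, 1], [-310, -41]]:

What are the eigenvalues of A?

det(A - λI) = λ² - (-41)λ + 310 = (λ - (-10))(λ - (-31)). Eigenvalues: -10, -31.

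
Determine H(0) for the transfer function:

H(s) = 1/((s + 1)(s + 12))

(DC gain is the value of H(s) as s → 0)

DC gain = H(0) = 1/(1 × 12) = 1/12 = 0.0833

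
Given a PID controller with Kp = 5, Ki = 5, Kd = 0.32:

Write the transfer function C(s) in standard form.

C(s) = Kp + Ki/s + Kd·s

Substituting values: C(s) = 5 + 5/s + 0.32s = (0.32s² + 5s + 5)/s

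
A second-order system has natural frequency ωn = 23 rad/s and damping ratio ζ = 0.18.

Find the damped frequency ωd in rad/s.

ωd = ωn√(1 - ζ²) = 23√(1 - 0.18²) = 22.62 rad/s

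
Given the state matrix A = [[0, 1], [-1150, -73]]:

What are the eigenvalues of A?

det(A - λI) = λ² - (-73)λ + 1150 = (λ - (-23))(λ - (-50)). Eigenvalues: -23, -50.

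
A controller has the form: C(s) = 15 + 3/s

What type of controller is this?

This is a Proportional-Integral (PI) controller.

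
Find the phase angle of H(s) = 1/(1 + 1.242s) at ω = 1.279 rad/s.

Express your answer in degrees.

Phase = -arctan(ωτ) = -arctan(1.279 × 1.242) = -57.8°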